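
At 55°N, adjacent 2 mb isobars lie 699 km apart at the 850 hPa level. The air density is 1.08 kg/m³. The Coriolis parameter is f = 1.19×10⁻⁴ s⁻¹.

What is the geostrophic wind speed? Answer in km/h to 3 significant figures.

8.01 km/h

Pressure gradient: |∂P/∂n| = 200 Pa / 699000 m = 2.86×10⁻⁴ Pa/m
Geostrophic balance (pressure-gradient force = Coriolis force):
V_g = (1/(fρ)) |∂P/∂n| = 2.86×10⁻⁴ / (1.19×10⁻⁴ × 1.08) = 2.23 m/s
Converting: 2.23 m/s × 3.6 = 8.01 km/h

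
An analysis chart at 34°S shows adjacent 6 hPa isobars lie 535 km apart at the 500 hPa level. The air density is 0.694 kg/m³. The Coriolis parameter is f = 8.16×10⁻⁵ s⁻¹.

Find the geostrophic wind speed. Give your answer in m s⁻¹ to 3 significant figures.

19.8 m s⁻¹

Pressure gradient: |∂P/∂n| = 600 Pa / 535000 m = 1.12×10⁻³ Pa/m
Geostrophic balance (pressure-gradient force = Coriolis force):
V_g = (1/(fρ)) |∂P/∂n| = 1.12×10⁻³ / (8.16×10⁻⁵ × 0.694) = 19.8 m/s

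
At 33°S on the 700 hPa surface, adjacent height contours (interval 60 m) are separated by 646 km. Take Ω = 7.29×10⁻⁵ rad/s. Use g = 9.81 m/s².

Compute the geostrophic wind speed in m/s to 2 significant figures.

Coriolis parameter at 33°S:
f = 2Ω sin φ = 2 × 7.29×10⁻⁵ × sin 33° = 7.94×10⁻⁵ s⁻¹
Height gradient: |∂Z/∂n| = 60 m / 646000 m = 9.29×10⁻⁵
On a pressure surface, geostrophic balance gives V_g = (g/f)|∂Z/∂n|:
V_g = 9.81 × 9.29×10⁻⁵ / 7.94×10⁻⁵ = 11.5 m/s

11 m/s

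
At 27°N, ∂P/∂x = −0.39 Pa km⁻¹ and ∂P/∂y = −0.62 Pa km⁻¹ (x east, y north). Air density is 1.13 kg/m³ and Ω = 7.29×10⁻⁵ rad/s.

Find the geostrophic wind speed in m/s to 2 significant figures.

Coriolis parameter at 27°N:
f = 2Ω sin φ = 2 × 7.29×10⁻⁵ × sin 27° = 6.62×10⁻⁵ s⁻¹
Component geostrophic relations (x east, y north):
u_g = −(1/(fρ)) ∂P/∂y,  v_g = (1/(fρ)) ∂P/∂x
u_g = −(−0.62×10⁻³)/(6.62×10⁻⁵ × 1.13) = 8.29 m/s;  v_g = (−0.39×10⁻³)/(6.62×10⁻⁵ × 1.13) = −5.21 m/s
|V_g| = √(u_g² + v_g²) = 9.79 m/s

9.8 m/s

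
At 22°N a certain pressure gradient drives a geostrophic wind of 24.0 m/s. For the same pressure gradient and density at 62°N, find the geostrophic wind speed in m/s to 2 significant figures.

10 m/s

With the same pressure gradient and density, V_g ∝ 1/f ∝ 1/sin φ.
V₂ = V₁ · sin φ₁ / sin φ₂ = 24.0 × sin 22° / sin 62°
V₂ = 24.0 × 0.3746/0.8829 = 10 m/s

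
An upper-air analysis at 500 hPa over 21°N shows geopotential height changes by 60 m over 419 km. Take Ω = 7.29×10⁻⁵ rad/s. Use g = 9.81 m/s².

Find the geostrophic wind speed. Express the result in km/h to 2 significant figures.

Coriolis parameter at 21°N:
f = 2Ω sin φ = 2 × 7.29×10⁻⁵ × sin 21° = 5.23×10⁻⁵ s⁻¹
Height gradient: |∂Z/∂n| = 60 m / 419000 m = 1.43×10⁻⁴
On a pressure surface, geostrophic balance gives V_g = (g/f)|∂Z/∂n|:
V_g = 9.81 × 1.43×10⁻⁴ / 5.23×10⁻⁵ = 26.9 m/s
Converting: 26.9 m/s × 3.6 = 97 km/h

97 km/h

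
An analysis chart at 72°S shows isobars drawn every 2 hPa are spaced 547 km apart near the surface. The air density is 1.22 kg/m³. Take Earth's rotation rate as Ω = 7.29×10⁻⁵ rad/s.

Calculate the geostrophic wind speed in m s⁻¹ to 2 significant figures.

2.2 m s⁻¹

Coriolis parameter at 72°S:
f = 2Ω sin φ = 2 × 7.29×10⁻⁵ × sin 72° = 1.39×10⁻⁴ s⁻¹
Pressure gradient: |∂P/∂n| = 200 Pa / 547000 m = 3.66×10⁻⁴ Pa/m
Geostrophic balance (pressure-gradient force = Coriolis force):
V_g = (1/(fρ)) |∂P/∂n| = 3.66×10⁻⁴ / (1.39×10⁻⁴ × 1.22) = 2.16 m/s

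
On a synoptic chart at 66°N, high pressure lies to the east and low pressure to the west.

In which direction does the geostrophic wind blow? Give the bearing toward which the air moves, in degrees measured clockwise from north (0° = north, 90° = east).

The pressure-gradient force points toward the west (bearing 270°).
Geostrophic balance: in the Northern Hemisphere the Coriolis force deflects motion to the right, so the geostrophic wind blows 90° to the right of the pressure-gradient force (low pressure on the left).
Rotating 270° by 90° clockwise gives 000° — the wind blows toward the north.

000°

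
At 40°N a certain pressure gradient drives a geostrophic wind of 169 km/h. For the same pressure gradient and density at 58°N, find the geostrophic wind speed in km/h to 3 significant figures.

With the same pressure gradient and density, V_g ∝ 1/f ∝ 1/sin φ.
V₂ = V₁ · sin φ₁ / sin φ₂ = 169 × sin 40° / sin 58°
V₂ = 169 × 0.6428/0.8480 = 128 km/h

128 km/h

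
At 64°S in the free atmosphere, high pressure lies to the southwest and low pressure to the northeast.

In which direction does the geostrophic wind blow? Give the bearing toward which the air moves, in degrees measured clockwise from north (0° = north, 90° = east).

315°

The pressure-gradient force points toward the northeast (bearing 045°).
Geostrophic balance: in the Southern Hemisphere the Coriolis force deflects motion to the left, so the geostrophic wind blows 90° to the left of the pressure-gradient force (low pressure on the right).
Rotating 045° by 90° counterclockwise gives 315° — the wind blows toward the northwest.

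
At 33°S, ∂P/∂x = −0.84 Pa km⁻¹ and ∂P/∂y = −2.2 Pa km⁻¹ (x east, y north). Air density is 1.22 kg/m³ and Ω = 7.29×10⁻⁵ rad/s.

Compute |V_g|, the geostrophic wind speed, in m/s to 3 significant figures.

24.3 m/s

Coriolis parameter at 33°S:
f = 2Ω sin φ = 2 × 7.29×10⁻⁵ × sin 33° = 7.94×10⁻⁵ s⁻¹
In the Southern Hemisphere f is negative: f = −7.94×10⁻⁵ s⁻¹.
Component geostrophic relations (x east, y north):
u_g = −(1/(fρ)) ∂P/∂y,  v_g = (1/(fρ)) ∂P/∂x
u_g = −(−2.2×10⁻³)/(−7.94×10⁻⁵ × 1.22) = −22.7 m/s;  v_g = (−0.84×10⁻³)/(−7.94×10⁻⁵ × 1.22) = 8.67 m/s
|V_g| = √(u_g² + v_g²) = 24.3 m/s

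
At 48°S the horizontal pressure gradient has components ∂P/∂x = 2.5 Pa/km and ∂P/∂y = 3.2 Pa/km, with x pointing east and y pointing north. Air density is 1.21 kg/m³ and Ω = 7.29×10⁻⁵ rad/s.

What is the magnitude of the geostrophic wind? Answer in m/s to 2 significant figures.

31 m/s

Coriolis parameter at 48°S:
f = 2Ω sin φ = 2 × 7.29×10⁻⁵ × sin 48° = 1.08×10⁻⁴ s⁻¹
In the Southern Hemisphere f is negative: f = −1.08×10⁻⁴ s⁻¹.
Component geostrophic relations (x east, y north):
u_g = −(1/(fρ)) ∂P/∂y,  v_g = (1/(fρ)) ∂P/∂x
u_g = −(3.2×10⁻³)/(−1.08×10⁻⁴ × 1.21) = 24.4 m/s;  v_g = (2.5×10⁻³)/(−1.08×10⁻⁴ × 1.21) = −19.1 m/s
|V_g| = √(u_g² + v_g²) = 31.0 m/s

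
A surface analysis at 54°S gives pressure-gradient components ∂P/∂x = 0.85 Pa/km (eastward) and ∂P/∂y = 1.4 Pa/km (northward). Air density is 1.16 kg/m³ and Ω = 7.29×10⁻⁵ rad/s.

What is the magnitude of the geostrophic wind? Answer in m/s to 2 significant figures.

Coriolis parameter at 54°S:
f = 2Ω sin φ = 2 × 7.29×10⁻⁵ × sin 54° = 1.18×10⁻⁴ s⁻¹
In the Southern Hemisphere f is negative: f = −1.18×10⁻⁴ s⁻¹.
Component geostrophic relations (x east, y north):
u_g = −(1/(fρ)) ∂P/∂y,  v_g = (1/(fρ)) ∂P/∂x
u_g = −(1.4×10⁻³)/(−1.18×10⁻⁴ × 1.16) = 10.2 m/s;  v_g = (0.85×10⁻³)/(−1.18×10⁻⁴ × 1.16) = −6.21 m/s
|V_g| = √(u_g² + v_g²) = 12.0 m/s

12 m/s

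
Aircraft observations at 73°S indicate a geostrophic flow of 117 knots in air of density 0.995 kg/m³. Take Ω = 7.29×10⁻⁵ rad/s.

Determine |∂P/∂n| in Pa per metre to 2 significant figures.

8.4×10⁻³ Pa/m

Coriolis parameter at 73°S:
f = 2Ω sin φ = 2 × 7.29×10⁻⁵ × sin 73° = 1.39×10⁻⁴ s⁻¹
Wind speed in SI: 117 knots = 60.2 m/s
Geostrophic balance rearranged: |∂P/∂n| = f ρ V_g
|∂P/∂n| = 1.39×10⁻⁴ × 0.995 × 60.2 = 8.35×10⁻³ Pa/m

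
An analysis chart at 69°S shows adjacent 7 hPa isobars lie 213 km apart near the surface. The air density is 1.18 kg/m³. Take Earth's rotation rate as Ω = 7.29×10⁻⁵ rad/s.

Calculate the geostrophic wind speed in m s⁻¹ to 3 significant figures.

Coriolis parameter at 69°S:
f = 2Ω sin φ = 2 × 7.29×10⁻⁵ × sin 69° = 1.36×10⁻⁴ s⁻¹
Pressure gradient: |∂P/∂n| = 700 Pa / 213000 m = 3.29×10⁻³ Pa/m
Geostrophic balance (pressure-gradient force = Coriolis force):
V_g = (1/(fρ)) |∂P/∂n| = 3.29×10⁻³ / (1.36×10⁻⁴ × 1.18) = 20.5 m/s

20.5 m s⁻¹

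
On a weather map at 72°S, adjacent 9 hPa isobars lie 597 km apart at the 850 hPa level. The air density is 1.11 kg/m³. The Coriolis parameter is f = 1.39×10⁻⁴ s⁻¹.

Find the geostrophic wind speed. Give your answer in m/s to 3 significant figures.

Pressure gradient: |∂P/∂n| = 900 Pa / 597000 m = 1.51×10⁻³ Pa/m
Geostrophic balance (pressure-gradient force = Coriolis force):
V_g = (1/(fρ)) |∂P/∂n| = 1.51×10⁻³ / (1.39×10⁻⁴ × 1.11) = 9.77 m/s

9.77 m/s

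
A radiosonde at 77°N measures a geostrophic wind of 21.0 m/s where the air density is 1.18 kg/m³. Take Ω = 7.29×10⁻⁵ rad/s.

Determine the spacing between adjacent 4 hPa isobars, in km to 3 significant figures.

114 km

Coriolis parameter at 77°N:
f = 2Ω sin φ = 2 × 7.29×10⁻⁵ × sin 77° = 1.42×10⁻⁴ s⁻¹
Geostrophic balance rearranged: |∂P/∂n| = f ρ V_g
|∂P/∂n| = 1.42×10⁻⁴ × 1.18 × 21.0 = 3.52×10⁻³ Pa/m
Isobar spacing: Δn = ΔP/|∂P/∂n| = 400 Pa / 3.52×10⁻³ Pa/m = 113626 m ≈ 114 km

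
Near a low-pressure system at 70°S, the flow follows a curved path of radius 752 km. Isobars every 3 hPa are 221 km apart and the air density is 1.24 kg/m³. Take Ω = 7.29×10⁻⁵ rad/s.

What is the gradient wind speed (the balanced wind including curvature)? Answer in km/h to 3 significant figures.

Coriolis parameter at 70°S:
f = 2Ω sin φ = 2 × 7.29×10⁻⁵ × sin 70° = 1.37×10⁻⁴ s⁻¹
Pressure gradient: |∂P/∂n| = 300 Pa / 221000 m = 1.36×10⁻³ Pa/m
Geostrophic speed: V_g = |∂P/∂n|/(fρ) = 1.36×10⁻³/(1.37×10⁻⁴ × 1.24) = 7.99 m/s
Around a low, centrifugal force acts outward with Coriolis, so pressure-gradient force balances both:
(1/ρ)|∂P/∂n| = fV + V²/R  →  V² + fR·V − fR·V_g = 0
With fR = 1.37×10⁻⁴ × 752×10³ m = 103 m/s:
V = [−fR + √((fR)² + 4 fR V_g)]/2 = [−103 + √(103² + 4×103×7.99)]/2 = 7.45 m/s
Subgeostrophic (V < V_g = 7.99 m/s), as expected around a low.
Converting: 7.45 m/s × 3.6 = 26.8 km/h

26.8 km/h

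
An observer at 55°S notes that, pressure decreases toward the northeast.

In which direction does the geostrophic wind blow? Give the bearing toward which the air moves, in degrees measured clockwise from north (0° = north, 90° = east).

315°

The pressure-gradient force points toward the northeast (bearing 045°).
Geostrophic balance: in the Southern Hemisphere the Coriolis force deflects motion to the left, so the geostrophic wind blows 90° to the left of the pressure-gradient force (low pressure on the right).
Rotating 045° by 90° counterclockwise gives 315° — the wind blows toward the northwest.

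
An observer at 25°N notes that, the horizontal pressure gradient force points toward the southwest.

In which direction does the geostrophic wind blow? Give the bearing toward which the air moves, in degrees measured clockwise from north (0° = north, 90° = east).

315°

The pressure-gradient force points toward the southwest (bearing 225°).
Geostrophic balance: in the Northern Hemisphere the Coriolis force deflects motion to the right, so the geostrophic wind blows 90° to the right of the pressure-gradient force (low pressure on the left).
Rotating 225° by 90° clockwise gives 315° — the wind blows toward the northwest.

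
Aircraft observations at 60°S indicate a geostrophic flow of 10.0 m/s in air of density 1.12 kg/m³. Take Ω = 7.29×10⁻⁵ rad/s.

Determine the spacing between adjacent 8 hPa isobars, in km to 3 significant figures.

Coriolis parameter at 60°S:
f = 2Ω sin φ = 2 × 7.29×10⁻⁵ × sin 60° = 1.26×10⁻⁴ s⁻¹
Geostrophic balance rearranged: |∂P/∂n| = f ρ V_g
|∂P/∂n| = 1.26×10⁻⁴ × 1.12 × 10.0 = 1.41×10⁻³ Pa/m
Isobar spacing: Δn = ΔP/|∂P/∂n| = 800 Pa / 1.41×10⁻³ Pa/m = 565697 m ≈ 566 km

566 km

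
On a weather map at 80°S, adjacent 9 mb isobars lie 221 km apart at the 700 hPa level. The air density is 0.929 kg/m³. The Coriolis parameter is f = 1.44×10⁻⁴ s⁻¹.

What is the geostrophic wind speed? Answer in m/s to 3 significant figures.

Pressure gradient: |∂P/∂n| = 900 Pa / 221000 m = 4.07×10⁻³ Pa/m
Geostrophic balance (pressure-gradient force = Coriolis force):
V_g = (1/(fρ)) |∂P/∂n| = 4.07×10⁻³ / (1.44×10⁻⁴ × 0.929) = 30.4 m/s

30.4 m/s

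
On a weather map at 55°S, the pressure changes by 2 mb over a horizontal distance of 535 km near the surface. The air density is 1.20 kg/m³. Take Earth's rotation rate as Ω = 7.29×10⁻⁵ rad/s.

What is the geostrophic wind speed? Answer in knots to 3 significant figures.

5.07 knots

Coriolis parameter at 55°S:
f = 2Ω sin φ = 2 × 7.29×10⁻⁵ × sin 55° = 1.19×10⁻⁴ s⁻¹
Pressure gradient: |∂P/∂n| = 200 Pa / 535000 m = 3.74×10⁻⁴ Pa/m
Geostrophic balance (pressure-gradient force = Coriolis force):
V_g = (1/(fρ)) |∂P/∂n| = 3.74×10⁻⁴ / (1.19×10⁻⁴ × 1.20) = 2.61 m/s
Converting: 2.61 m/s × 1.944 = 5.07 knots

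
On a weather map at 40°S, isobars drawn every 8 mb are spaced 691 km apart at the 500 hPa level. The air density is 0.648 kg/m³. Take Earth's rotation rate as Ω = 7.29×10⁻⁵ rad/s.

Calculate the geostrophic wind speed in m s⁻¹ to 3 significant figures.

Coriolis parameter at 40°S:
f = 2Ω sin φ = 2 × 7.29×10⁻⁵ × sin 40° = 9.37×10⁻⁵ s⁻¹
Pressure gradient: |∂P/∂n| = 800 Pa / 691000 m = 1.16×10⁻³ Pa/m
Geostrophic balance (pressure-gradient force = Coriolis force):
V_g = (1/(fρ)) |∂P/∂n| = 1.16×10⁻³ / (9.37×10⁻⁵ × 0.648) = 19.1 m/s

19.1 m s⁻¹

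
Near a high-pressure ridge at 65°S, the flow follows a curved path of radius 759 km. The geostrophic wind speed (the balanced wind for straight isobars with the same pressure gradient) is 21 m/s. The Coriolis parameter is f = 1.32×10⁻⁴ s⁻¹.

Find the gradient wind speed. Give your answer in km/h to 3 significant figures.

108 km/h

Around a high, pressure-gradient force acts outward with centrifugal, so Coriolis balances both:
fV = (1/ρ)|∂P/∂n| + V²/R  →  V² − fR·V + fR·V_g = 0
With fR = 1.32×10⁻⁴ × 759×10³ m = 100 m/s:
V = [fR − √((fR)² − 4 fR V_g)]/2 = [100 − √(100² − 4×100×21)]/2 = 30 m/s
Supergeostrophic (V > V_g = 21 m/s), as expected around a high.
Converting: 30 m/s × 3.6 = 108 km/h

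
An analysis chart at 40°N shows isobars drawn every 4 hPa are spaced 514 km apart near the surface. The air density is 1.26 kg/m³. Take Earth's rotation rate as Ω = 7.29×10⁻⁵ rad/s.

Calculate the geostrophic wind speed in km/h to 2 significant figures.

24 km/h

Coriolis parameter at 40°N:
f = 2Ω sin φ = 2 × 7.29×10⁻⁵ × sin 40° = 9.37×10⁻⁵ s⁻¹
Pressure gradient: |∂P/∂n| = 400 Pa / 514000 m = 7.78×10⁻⁴ Pa/m
Geostrophic balance (pressure-gradient force = Coriolis force):
V_g = (1/(fρ)) |∂P/∂n| = 7.78×10⁻⁴ / (9.37×10⁻⁵ × 1.26) = 6.59 m/s
Converting: 6.59 m/s × 3.6 = 24 km/h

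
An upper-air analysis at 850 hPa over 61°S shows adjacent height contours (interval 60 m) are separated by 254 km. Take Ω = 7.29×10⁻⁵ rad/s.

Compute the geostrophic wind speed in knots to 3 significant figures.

Coriolis parameter at 61°S:
f = 2Ω sin φ = 2 × 7.29×10⁻⁵ × sin 61° = 1.28×10⁻⁴ s⁻¹
Height gradient: |∂Z/∂n| = 60 m / 254000 m = 2.36×10⁻⁴
On a pressure surface, geostrophic balance gives V_g = (g/f)|∂Z/∂n|:
V_g = 9.81 × 2.36×10⁻⁴ / 1.28×10⁻⁴ = 18.2 m/s
Converting: 18.2 m/s × 1.944 = 35.3 knots

35.3 knots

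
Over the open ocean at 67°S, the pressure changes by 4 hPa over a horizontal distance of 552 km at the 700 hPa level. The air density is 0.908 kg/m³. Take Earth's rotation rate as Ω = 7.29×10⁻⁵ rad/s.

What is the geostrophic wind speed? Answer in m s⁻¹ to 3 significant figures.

5.95 m s⁻¹

Coriolis parameter at 67°S:
f = 2Ω sin φ = 2 × 7.29×10⁻⁵ × sin 67° = 1.34×10⁻⁴ s⁻¹
Pressure gradient: |∂P/∂n| = 400 Pa / 552000 m = 7.25×10⁻⁴ Pa/m
Geostrophic balance (pressure-gradient force = Coriolis force):
V_g = (1/(fρ)) |∂P/∂n| = 7.25×10⁻⁴ / (1.34×10⁻⁴ × 0.908) = 5.95 m/s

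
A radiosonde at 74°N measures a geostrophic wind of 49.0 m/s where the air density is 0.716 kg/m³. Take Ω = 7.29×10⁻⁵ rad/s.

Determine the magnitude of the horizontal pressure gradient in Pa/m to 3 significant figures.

4.92×10⁻³ Pa/m

Coriolis parameter at 74°N:
f = 2Ω sin φ = 2 × 7.29×10⁻⁵ × sin 74° = 1.40×10⁻⁴ s⁻¹
Geostrophic balance rearranged: |∂P/∂n| = f ρ V_g
|∂P/∂n| = 1.40×10⁻⁴ × 0.716 × 49.0 = 4.92×10⁻³ Pa/m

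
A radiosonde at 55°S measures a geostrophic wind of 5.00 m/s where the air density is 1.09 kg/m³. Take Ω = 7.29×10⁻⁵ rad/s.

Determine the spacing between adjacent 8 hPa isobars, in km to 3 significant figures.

Coriolis parameter at 55°S:
f = 2Ω sin φ = 2 × 7.29×10⁻⁵ × sin 55° = 1.19×10⁻⁴ s⁻¹
Geostrophic balance rearranged: |∂P/∂n| = f ρ V_g
|∂P/∂n| = 1.19×10⁻⁴ × 1.09 × 5.00 = 6.51×10⁻⁴ Pa/m
Isobar spacing: Δn = ΔP/|∂P/∂n| = 800 Pa / 6.51×10⁻⁴ Pa/m = 1229055 m ≈ 1230 km

1230 km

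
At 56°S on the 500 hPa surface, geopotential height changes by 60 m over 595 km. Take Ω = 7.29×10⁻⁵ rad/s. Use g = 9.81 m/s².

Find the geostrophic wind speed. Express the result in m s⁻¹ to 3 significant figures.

8.18 m s⁻¹

Coriolis parameter at 56°S:
f = 2Ω sin φ = 2 × 7.29×10⁻⁵ × sin 56° = 1.21×10⁻⁴ s⁻¹
Height gradient: |∂Z/∂n| = 60 m / 595000 m = 1.01×10⁻⁴
On a pressure surface, geostrophic balance gives V_g = (g/f)|∂Z/∂n|:
V_g = 9.81 × 1.01×10⁻⁴ / 1.21×10⁻⁴ = 8.18 m/s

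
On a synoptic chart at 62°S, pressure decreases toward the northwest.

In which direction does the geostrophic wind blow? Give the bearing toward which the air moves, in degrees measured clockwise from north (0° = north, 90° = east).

The pressure-gradient force points toward the northwest (bearing 315°).
Geostrophic balance: in the Southern Hemisphere the Coriolis force deflects motion to the left, so the geostrophic wind blows 90° to the left of the pressure-gradient force (low pressure on the right).
Rotating 315° by 90° counterclockwise gives 225° — the wind blows toward the southwest.

225°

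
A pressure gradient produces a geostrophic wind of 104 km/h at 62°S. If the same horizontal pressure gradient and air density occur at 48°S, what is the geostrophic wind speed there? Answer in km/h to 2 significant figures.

120 km/h

With the same pressure gradient and density, V_g ∝ 1/f ∝ 1/sin φ.
V₂ = V₁ · sin φ₁ / sin φ₂ = 104 × sin 62° / sin 48°
V₂ = 104 × 0.8829/0.7431 = 120 km/h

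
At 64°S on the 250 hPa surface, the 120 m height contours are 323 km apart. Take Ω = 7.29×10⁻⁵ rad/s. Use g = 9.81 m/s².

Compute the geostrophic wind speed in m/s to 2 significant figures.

28 m/s

Coriolis parameter at 64°S:
f = 2Ω sin φ = 2 × 7.29×10⁻⁵ × sin 64° = 1.31×10⁻⁴ s⁻¹
Height gradient: |∂Z/∂n| = 120 m / 323000 m = 3.72×10⁻⁴
On a pressure surface, geostrophic balance gives V_g = (g/f)|∂Z/∂n|:
V_g = 9.81 × 3.72×10⁻⁴ / 1.31×10⁻⁴ = 27.8 m/s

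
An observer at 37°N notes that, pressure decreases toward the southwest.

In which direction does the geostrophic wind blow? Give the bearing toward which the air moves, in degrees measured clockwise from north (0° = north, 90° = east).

315°

The pressure-gradient force points toward the southwest (bearing 225°).
Geostrophic balance: in the Northern Hemisphere the Coriolis force deflects motion to the right, so the geostrophic wind blows 90° to the right of the pressure-gradient force (low pressure on the left).
Rotating 225° by 90° clockwise gives 315° — the wind blows toward the northwest.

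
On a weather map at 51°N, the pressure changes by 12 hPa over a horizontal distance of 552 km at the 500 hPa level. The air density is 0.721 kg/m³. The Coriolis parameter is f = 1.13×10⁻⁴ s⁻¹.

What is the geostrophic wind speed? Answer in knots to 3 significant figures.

Pressure gradient: |∂P/∂n| = 1200 Pa / 552000 m = 2.17×10⁻³ Pa/m
Geostrophic balance (pressure-gradient force = Coriolis force):
V_g = (1/(fρ)) |∂P/∂n| = 2.17×10⁻³ / (1.13×10⁻⁴ × 0.721) = 26.7 m/s
Converting: 26.7 m/s × 1.944 = 51.9 knots

51.9 knots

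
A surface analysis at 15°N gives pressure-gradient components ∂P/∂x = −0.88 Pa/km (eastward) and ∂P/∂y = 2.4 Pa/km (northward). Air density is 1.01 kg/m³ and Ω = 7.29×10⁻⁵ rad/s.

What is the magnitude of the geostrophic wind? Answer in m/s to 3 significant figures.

Coriolis parameter at 15°N:
f = 2Ω sin φ = 2 × 7.29×10⁻⁵ × sin 15° = 3.77×10⁻⁵ s⁻¹
Component geostrophic relations (x east, y north):
u_g = −(1/(fρ)) ∂P/∂y,  v_g = (1/(fρ)) ∂P/∂x
u_g = −(2.4×10⁻³)/(3.77×10⁻⁵ × 1.01) = −63.0 m/s;  v_g = (−0.88×10⁻³)/(3.77×10⁻⁵ × 1.01) = −23.1 m/s
|V_g| = √(u_g² + v_g²) = 67.1 m/s

67.1 m/s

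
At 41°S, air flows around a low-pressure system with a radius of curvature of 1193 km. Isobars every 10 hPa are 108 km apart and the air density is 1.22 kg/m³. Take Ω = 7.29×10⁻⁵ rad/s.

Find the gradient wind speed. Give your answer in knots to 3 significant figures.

105 knots

Coriolis parameter at 41°S:
f = 2Ω sin φ = 2 × 7.29×10⁻⁵ × sin 41° = 9.57×10⁻⁵ s⁻¹
Pressure gradient: |∂P/∂n| = 1000 Pa / 108000 m = 9.26×10⁻³ Pa/m
Geostrophic speed: V_g = |∂P/∂n|/(fρ) = 9.26×10⁻³/(9.57×10⁻⁵ × 1.22) = 79.3 m/s
Around a low, centrifugal force acts outward with Coriolis, so pressure-gradient force balances both:
(1/ρ)|∂P/∂n| = fV + V²/R  →  V² + fR·V − fR·V_g = 0
With fR = 9.57×10⁻⁵ × 1193×10³ m = 114 m/s:
V = [−fR + √((fR)² + 4 fR V_g)]/2 = [−114 + √(114² + 4×114×79.3)]/2 = 53.9 m/s
Subgeostrophic (V < V_g = 79.3 m/s), as expected around a low.
Converting: 53.9 m/s × 1.944 = 105 knots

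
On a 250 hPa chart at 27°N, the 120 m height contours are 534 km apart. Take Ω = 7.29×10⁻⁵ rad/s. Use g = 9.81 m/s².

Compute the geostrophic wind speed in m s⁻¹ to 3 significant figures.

Coriolis parameter at 27°N:
f = 2Ω sin φ = 2 × 7.29×10⁻⁵ × sin 27° = 6.62×10⁻⁵ s⁻¹
Height gradient: |∂Z/∂n| = 120 m / 534000 m = 2.25×10⁻⁴
On a pressure surface, geostrophic balance gives V_g = (g/f)|∂Z/∂n|:
V_g = 9.81 × 2.25×10⁻⁴ / 6.62×10⁻⁵ = 33.3 m/s

33.3 m s⁻¹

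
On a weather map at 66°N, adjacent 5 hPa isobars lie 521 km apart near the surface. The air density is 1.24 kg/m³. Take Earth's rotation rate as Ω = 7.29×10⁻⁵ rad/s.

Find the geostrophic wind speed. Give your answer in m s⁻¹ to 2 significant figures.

5.8 m s⁻¹

Coriolis parameter at 66°N:
f = 2Ω sin φ = 2 × 7.29×10⁻⁵ × sin 66° = 1.33×10⁻⁴ s⁻¹
Pressure gradient: |∂P/∂n| = 500 Pa / 521000 m = 9.60×10⁻⁴ Pa/m
Geostrophic balance (pressure-gradient force = Coriolis force):
V_g = (1/(fρ)) |∂P/∂n| = 9.60×10⁻⁴ / (1.33×10⁻⁴ × 1.24) = 5.81 m/s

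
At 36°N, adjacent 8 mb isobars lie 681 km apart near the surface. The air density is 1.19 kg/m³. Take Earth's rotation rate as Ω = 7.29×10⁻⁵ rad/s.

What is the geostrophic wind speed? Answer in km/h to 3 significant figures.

Coriolis parameter at 36°N:
f = 2Ω sin φ = 2 × 7.29×10⁻⁵ × sin 36° = 8.57×10⁻⁵ s⁻¹
Pressure gradient: |∂P/∂n| = 800 Pa / 681000 m = 1.17×10⁻³ Pa/m
Geostrophic balance (pressure-gradient force = Coriolis force):
V_g = (1/(fρ)) |∂P/∂n| = 1.17×10⁻³ / (8.57×10⁻⁵ × 1.19) = 11.5 m/s
Converting: 11.5 m/s × 3.6 = 41.5 km/h

41.5 km/h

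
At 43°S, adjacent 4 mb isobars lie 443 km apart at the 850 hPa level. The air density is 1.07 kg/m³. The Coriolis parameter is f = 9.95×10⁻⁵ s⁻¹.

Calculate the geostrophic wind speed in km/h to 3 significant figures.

Pressure gradient: |∂P/∂n| = 400 Pa / 443000 m = 9.03×10⁻⁴ Pa/m
Geostrophic balance (pressure-gradient force = Coriolis force):
V_g = (1/(fρ)) |∂P/∂n| = 9.03×10⁻⁴ / (9.95×10⁻⁵ × 1.07) = 8.48 m/s
Converting: 8.48 m/s × 3.6 = 30.5 km/h

30.5 km/h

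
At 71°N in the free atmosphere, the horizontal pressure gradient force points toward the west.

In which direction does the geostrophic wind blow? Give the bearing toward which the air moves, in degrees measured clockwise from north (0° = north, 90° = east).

The pressure-gradient force points toward the west (bearing 270°).
Geostrophic balance: in the Northern Hemisphere the Coriolis force deflects motion to the right, so the geostrophic wind blows 90° to the right of the pressure-gradient force (low pressure on the left).
Rotating 270° by 90° clockwise gives 000° — the wind blows toward the north.

000°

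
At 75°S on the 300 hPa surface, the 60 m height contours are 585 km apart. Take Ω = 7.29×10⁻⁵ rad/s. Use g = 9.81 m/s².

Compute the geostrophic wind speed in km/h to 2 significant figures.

Coriolis parameter at 75°S:
f = 2Ω sin φ = 2 × 7.29×10⁻⁵ × sin 75° = 1.41×10⁻⁴ s⁻¹
Height gradient: |∂Z/∂n| = 60 m / 585000 m = 1.03×10⁻⁴
On a pressure surface, geostrophic balance gives V_g = (g/f)|∂Z/∂n|:
V_g = 9.81 × 1.03×10⁻⁴ / 1.41×10⁻⁴ = 7.14 m/s
Converting: 7.14 m/s × 3.6 = 26 km/h

26 km/h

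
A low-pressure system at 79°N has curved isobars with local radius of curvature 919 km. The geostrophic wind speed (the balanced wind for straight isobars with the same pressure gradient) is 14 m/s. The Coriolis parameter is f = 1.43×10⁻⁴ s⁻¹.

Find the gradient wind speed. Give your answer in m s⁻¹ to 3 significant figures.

12.8 m s⁻¹

Around a low, centrifugal force acts outward with Coriolis, so pressure-gradient force balances both:
(1/ρ)|∂P/∂n| = fV + V²/R  →  V² + fR·V − fR·V_g = 0
With fR = 1.43×10⁻⁴ × 919×10³ m = 131 m/s:
V = [−fR + √((fR)² + 4 fR V_g)]/2 = [−131 + √(131² + 4×131×14)]/2 = 12.8 m/s
Subgeostrophic (V < V_g = 14 m/s), as expected around a low.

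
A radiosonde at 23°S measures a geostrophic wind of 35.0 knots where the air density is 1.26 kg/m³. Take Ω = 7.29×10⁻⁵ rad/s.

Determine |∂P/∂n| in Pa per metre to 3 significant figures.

Coriolis parameter at 23°S:
f = 2Ω sin φ = 2 × 7.29×10⁻⁵ × sin 23° = 5.70×10⁻⁵ s⁻¹
Wind speed in SI: 35.0 knots = 18.0 m/s
Geostrophic balance rearranged: |∂P/∂n| = f ρ V_g
|∂P/∂n| = 5.70×10⁻⁵ × 1.26 × 18.0 = 1.29×10⁻³ Pa/m

1.29×10⁻³ Pa/m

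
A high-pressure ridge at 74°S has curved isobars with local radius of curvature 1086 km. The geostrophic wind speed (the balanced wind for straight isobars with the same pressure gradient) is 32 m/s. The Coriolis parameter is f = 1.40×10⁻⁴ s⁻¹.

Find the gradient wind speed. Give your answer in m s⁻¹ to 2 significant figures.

Around a high, pressure-gradient force acts outward with centrifugal, so Coriolis balances both:
fV = (1/ρ)|∂P/∂n| + V²/R  →  V² − fR·V + fR·V_g = 0
With fR = 1.40×10⁻⁴ × 1086×10³ m = 152 m/s:
V = [fR − √((fR)² − 4 fR V_g)]/2 = [152 − √(152² − 4×152×32)]/2 = 45.8 m/s
Supergeostrophic (V > V_g = 32 m/s), as expected around a high.

46 m s⁻¹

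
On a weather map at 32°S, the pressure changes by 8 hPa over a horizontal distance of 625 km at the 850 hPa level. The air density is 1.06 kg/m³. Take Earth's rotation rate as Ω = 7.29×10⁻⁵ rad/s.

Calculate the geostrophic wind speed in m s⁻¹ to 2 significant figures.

16 m s⁻¹

Coriolis parameter at 32°S:
f = 2Ω sin φ = 2 × 7.29×10⁻⁵ × sin 32° = 7.73×10⁻⁵ s⁻¹
Pressure gradient: |∂P/∂n| = 800 Pa / 625000 m = 1.28×10⁻³ Pa/m
Geostrophic balance (pressure-gradient force = Coriolis force):
V_g = (1/(fρ)) |∂P/∂n| = 1.28×10⁻³ / (7.73×10⁻⁵ × 1.06) = 15.6 m/s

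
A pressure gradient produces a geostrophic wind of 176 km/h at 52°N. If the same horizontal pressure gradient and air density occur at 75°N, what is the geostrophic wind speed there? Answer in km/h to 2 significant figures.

With the same pressure gradient and density, V_g ∝ 1/f ∝ 1/sin φ.
V₂ = V₁ · sin φ₁ / sin φ₂ = 176 × sin 52° / sin 75°
V₂ = 176 × 0.7880/0.9659 = 140 km/h

140 km/h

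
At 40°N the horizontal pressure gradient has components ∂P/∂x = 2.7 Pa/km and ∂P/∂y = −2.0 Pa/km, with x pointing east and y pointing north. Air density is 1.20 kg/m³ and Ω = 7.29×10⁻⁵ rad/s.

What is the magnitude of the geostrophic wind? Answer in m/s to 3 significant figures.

Coriolis parameter at 40°N:
f = 2Ω sin φ = 2 × 7.29×10⁻⁵ × sin 40° = 9.37×10⁻⁵ s⁻¹
Component geostrophic relations (x east, y north):
u_g = −(1/(fρ)) ∂P/∂y,  v_g = (1/(fρ)) ∂P/∂x
u_g = −(−2.0×10⁻³)/(9.37×10⁻⁵ × 1.20) = 17.8 m/s;  v_g = (2.7×10⁻³)/(9.37×10⁻⁵ × 1.20) = 24.0 m/s
|V_g| = √(u_g² + v_g²) = 29.9 m/s

29.9 m/s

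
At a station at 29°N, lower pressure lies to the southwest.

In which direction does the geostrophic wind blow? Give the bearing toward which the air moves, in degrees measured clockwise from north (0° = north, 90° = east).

The pressure-gradient force points toward the southwest (bearing 225°).
Geostrophic balance: in the Northern Hemisphere the Coriolis force deflects motion to the right, so the geostrophic wind blows 90° to the right of the pressure-gradient force (low pressure on the left).
Rotating 225° by 90° clockwise gives 315° — the wind blows toward the northwest.

315°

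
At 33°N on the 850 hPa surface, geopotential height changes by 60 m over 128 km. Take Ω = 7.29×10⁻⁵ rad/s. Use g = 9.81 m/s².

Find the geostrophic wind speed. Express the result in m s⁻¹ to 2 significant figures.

58 m s⁻¹

Coriolis parameter at 33°N:
f = 2Ω sin φ = 2 × 7.29×10⁻⁵ × sin 33° = 7.94×10⁻⁵ s⁻¹
Height gradient: |∂Z/∂n| = 60 m / 128000 m = 4.69×10⁻⁴
On a pressure surface, geostrophic balance gives V_g = (g/f)|∂Z/∂n|:
V_g = 9.81 × 4.69×10⁻⁴ / 7.94×10⁻⁵ = 57.9 m/s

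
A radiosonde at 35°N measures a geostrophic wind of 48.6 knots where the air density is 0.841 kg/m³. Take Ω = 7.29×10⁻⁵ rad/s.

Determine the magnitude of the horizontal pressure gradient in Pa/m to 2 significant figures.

Coriolis parameter at 35°N:
f = 2Ω sin φ = 2 × 7.29×10⁻⁵ × sin 35° = 8.36×10⁻⁵ s⁻¹
Wind speed in SI: 48.6 knots = 25.0 m/s
Geostrophic balance rearranged: |∂P/∂n| = f ρ V_g
|∂P/∂n| = 8.36×10⁻⁵ × 0.841 × 25.0 = 1.76×10⁻³ Pa/m

1.8×10⁻³ Pa/m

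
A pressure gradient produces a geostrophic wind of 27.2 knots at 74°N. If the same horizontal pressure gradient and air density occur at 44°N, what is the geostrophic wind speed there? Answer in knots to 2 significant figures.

38 knots

With the same pressure gradient and density, V_g ∝ 1/f ∝ 1/sin φ.
V₂ = V₁ · sin φ₁ / sin φ₂ = 27.2 × sin 74° / sin 44°
V₂ = 27.2 × 0.9613/0.6947 = 38 knots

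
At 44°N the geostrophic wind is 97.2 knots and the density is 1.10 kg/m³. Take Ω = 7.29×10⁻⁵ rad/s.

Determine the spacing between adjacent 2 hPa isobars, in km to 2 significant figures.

Coriolis parameter at 44°N:
f = 2Ω sin φ = 2 × 7.29×10⁻⁵ × sin 44° = 1.01×10⁻⁴ s⁻¹
Wind speed in SI: 97.2 knots = 50.0 m/s
Geostrophic balance rearranged: |∂P/∂n| = f ρ V_g
|∂P/∂n| = 1.01×10⁻⁴ × 1.10 × 50.0 = 5.57×10⁻³ Pa/m
Isobar spacing: Δn = ΔP/|∂P/∂n| = 200 Pa / 5.57×10⁻³ Pa/m = 35901 m ≈ 36 km

36 km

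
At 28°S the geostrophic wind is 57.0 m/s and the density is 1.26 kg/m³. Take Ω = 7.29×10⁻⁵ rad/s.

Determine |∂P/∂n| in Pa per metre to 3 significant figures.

4.92×10⁻³ Pa/m

Coriolis parameter at 28°S:
f = 2Ω sin φ = 2 × 7.29×10⁻⁵ × sin 28° = 6.84×10⁻⁵ s⁻¹
Geostrophic balance rearranged: |∂P/∂n| = f ρ V_g
|∂P/∂n| = 6.84×10⁻⁵ × 1.26 × 57.0 = 4.92×10⁻³ Pa/m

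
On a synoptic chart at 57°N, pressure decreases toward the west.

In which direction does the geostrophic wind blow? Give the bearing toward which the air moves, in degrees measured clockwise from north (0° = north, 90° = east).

000°

The pressure-gradient force points toward the west (bearing 270°).
Geostrophic balance: in the Northern Hemisphere the Coriolis force deflects motion to the right, so the geostrophic wind blows 90° to the right of the pressure-gradient force (low pressure on the left).
Rotating 270° by 90° clockwise gives 000° — the wind blows toward the north.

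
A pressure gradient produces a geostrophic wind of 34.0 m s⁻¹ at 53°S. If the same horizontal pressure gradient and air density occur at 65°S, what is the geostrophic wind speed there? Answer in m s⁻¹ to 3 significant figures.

30.0 m s⁻¹

With the same pressure gradient and density, V_g ∝ 1/f ∝ 1/sin φ.
V₂ = V₁ · sin φ₁ / sin φ₂ = 34.0 × sin 53° / sin 65°
V₂ = 34.0 × 0.7986/0.9063 = 30.0 m s⁻¹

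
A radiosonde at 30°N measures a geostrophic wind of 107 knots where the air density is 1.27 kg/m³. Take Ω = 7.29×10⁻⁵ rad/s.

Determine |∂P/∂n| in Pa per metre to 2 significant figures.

Coriolis parameter at 30°N:
f = 2Ω sin φ = 2 × 7.29×10⁻⁵ × sin 30° = 7.29×10⁻⁵ s⁻¹
Wind speed in SI: 107 knots = 55.0 m/s
Geostrophic balance rearranged: |∂P/∂n| = f ρ V_g
|∂P/∂n| = 7.29×10⁻⁵ × 1.27 × 55.0 = 5.10×10⁻³ Pa/m

5.1×10⁻³ Pa/m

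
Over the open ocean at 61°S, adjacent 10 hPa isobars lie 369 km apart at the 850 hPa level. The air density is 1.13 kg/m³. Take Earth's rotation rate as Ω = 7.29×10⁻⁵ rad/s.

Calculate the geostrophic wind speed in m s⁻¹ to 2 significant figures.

19 m s⁻¹

Coriolis parameter at 61°S:
f = 2Ω sin φ = 2 × 7.29×10⁻⁵ × sin 61° = 1.28×10⁻⁴ s⁻¹
Pressure gradient: |∂P/∂n| = 1000 Pa / 369000 m = 2.71×10⁻³ Pa/m
Geostrophic balance (pressure-gradient force = Coriolis force):
V_g = (1/(fρ)) |∂P/∂n| = 2.71×10⁻³ / (1.28×10⁻⁴ × 1.13) = 18.8 m/s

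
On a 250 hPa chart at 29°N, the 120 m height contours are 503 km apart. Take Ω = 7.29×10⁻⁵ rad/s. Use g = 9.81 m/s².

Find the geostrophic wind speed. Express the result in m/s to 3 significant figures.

33.1 m/s

Coriolis parameter at 29°N:
f = 2Ω sin φ = 2 × 7.29×10⁻⁵ × sin 29° = 7.07×10⁻⁵ s⁻¹
Height gradient: |∂Z/∂n| = 120 m / 503000 m = 2.39×10⁻⁴
On a pressure surface, geostrophic balance gives V_g = (g/f)|∂Z/∂n|:
V_g = 9.81 × 2.39×10⁻⁴ / 7.07×10⁻⁵ = 33.1 m/s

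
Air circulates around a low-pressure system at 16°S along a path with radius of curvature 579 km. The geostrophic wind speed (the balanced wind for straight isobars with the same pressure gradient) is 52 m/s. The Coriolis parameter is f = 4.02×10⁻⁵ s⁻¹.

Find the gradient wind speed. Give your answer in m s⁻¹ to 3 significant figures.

25.0 m s⁻¹

Around a low, centrifugal force acts outward with Coriolis, so pressure-gradient force balances both:
(1/ρ)|∂P/∂n| = fV + V²/R  →  V² + fR·V − fR·V_g = 0
With fR = 4.02×10⁻⁵ × 579×10³ m = 23.3 m/s:
V = [−fR + √((fR)² + 4 fR V_g)]/2 = [−23.3 + √(23.3² + 4×23.3×52)]/2 = 25 m/s
Subgeostrophic (V < V_g = 52 m/s), as expected around a low.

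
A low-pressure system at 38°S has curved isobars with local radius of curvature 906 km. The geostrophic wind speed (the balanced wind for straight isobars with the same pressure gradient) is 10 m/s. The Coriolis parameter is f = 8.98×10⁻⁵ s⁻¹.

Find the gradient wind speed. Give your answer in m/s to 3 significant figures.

9.00 m/s

Around a low, centrifugal force acts outward with Coriolis, so pressure-gradient force balances both:
(1/ρ)|∂P/∂n| = fV + V²/R  →  V² + fR·V − fR·V_g = 0
With fR = 8.98×10⁻⁵ × 906×10³ m = 81.4 m/s:
V = [−fR + √((fR)² + 4 fR V_g)]/2 = [−81.4 + √(81.4² + 4×81.4×10)]/2 = 9 m/s
Subgeostrophic (V < V_g = 10 m/s), as expected around a low.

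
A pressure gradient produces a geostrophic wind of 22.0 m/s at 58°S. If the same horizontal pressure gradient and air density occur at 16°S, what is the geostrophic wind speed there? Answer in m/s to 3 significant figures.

With the same pressure gradient and density, V_g ∝ 1/f ∝ 1/sin φ.
V₂ = V₁ · sin φ₁ / sin φ₂ = 22.0 × sin 58° / sin 16°
V₂ = 22.0 × 0.8480/0.2756 = 67.7 m/s

67.7 m/s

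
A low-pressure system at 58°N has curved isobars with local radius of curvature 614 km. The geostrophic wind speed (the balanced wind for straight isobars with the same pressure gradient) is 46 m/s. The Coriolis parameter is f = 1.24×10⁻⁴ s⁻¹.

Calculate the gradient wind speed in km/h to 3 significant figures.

116 km/h

Around a low, centrifugal force acts outward with Coriolis, so pressure-gradient force balances both:
(1/ρ)|∂P/∂n| = fV + V²/R  →  V² + fR·V − fR·V_g = 0
With fR = 1.24×10⁻⁴ × 614×10³ m = 76.1 m/s:
V = [−fR + √((fR)² + 4 fR V_g)]/2 = [−76.1 + √(76.1² + 4×76.1×46)]/2 = 32.3 m/s
Subgeostrophic (V < V_g = 46 m/s), as expected around a low.
Converting: 32.3 m/s × 3.6 = 116 km/h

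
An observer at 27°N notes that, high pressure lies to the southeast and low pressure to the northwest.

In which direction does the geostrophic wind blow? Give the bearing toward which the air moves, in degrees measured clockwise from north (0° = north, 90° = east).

045°

The pressure-gradient force points toward the northwest (bearing 315°).
Geostrophic balance: in the Northern Hemisphere the Coriolis force deflects motion to the right, so the geostrophic wind blows 90° to the right of the pressure-gradient force (low pressure on the left).
Rotating 315° by 90° clockwise gives 045° — the wind blows toward the northeast.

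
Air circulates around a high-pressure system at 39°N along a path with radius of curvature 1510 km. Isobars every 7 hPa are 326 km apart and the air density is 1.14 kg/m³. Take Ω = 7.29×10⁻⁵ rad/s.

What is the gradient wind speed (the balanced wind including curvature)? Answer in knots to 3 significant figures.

48.7 knots

Coriolis parameter at 39°N:
f = 2Ω sin φ = 2 × 7.29×10⁻⁵ × sin 39° = 9.18×10⁻⁵ s⁻¹
Pressure gradient: |∂P/∂n| = 700 Pa / 326000 m = 2.15×10⁻³ Pa/m
Geostrophic speed: V_g = |∂P/∂n|/(fρ) = 2.15×10⁻³/(9.18×10⁻⁵ × 1.14) = 20.5 m/s
Around a high, pressure-gradient force acts outward with centrifugal, so Coriolis balances both:
fV = (1/ρ)|∂P/∂n| + V²/R  →  V² − fR·V + fR·V_g = 0
With fR = 9.18×10⁻⁵ × 1510×10³ m = 139 m/s:
V = [fR − √((fR)² − 4 fR V_g)]/2 = [139 − √(139² − 4×139×20.5)]/2 = 25.1 m/s
Supergeostrophic (V > V_g = 20.5 m/s), as expected around a high.
Converting: 25.1 m/s × 1.944 = 48.7 knots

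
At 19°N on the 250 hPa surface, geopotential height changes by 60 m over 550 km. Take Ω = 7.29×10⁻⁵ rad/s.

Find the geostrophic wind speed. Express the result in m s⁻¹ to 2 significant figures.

23 m s⁻¹

Coriolis parameter at 19°N:
f = 2Ω sin φ = 2 × 7.29×10⁻⁵ × sin 19° = 4.75×10⁻⁵ s⁻¹
Height gradient: |∂Z/∂n| = 60 m / 550000 m = 1.09×10⁻⁴
On a pressure surface, geostrophic balance gives V_g = (g/f)|∂Z/∂n|:
V_g = 9.81 × 1.09×10⁻⁴ / 4.75×10⁻⁵ = 22.5 m/s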